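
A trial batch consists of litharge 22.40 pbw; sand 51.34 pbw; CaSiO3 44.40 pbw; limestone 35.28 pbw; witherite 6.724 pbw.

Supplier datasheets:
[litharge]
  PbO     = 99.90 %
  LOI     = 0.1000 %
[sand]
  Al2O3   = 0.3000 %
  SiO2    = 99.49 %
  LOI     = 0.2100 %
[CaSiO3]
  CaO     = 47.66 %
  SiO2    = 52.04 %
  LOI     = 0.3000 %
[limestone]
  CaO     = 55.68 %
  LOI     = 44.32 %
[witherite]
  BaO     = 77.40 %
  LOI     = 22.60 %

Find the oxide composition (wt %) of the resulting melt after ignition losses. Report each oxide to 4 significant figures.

In-progress results are printed rounded off to 4 significant figures alongside each step; every computation maintains full float precision in every operation. Each reported value takes exactly one rounding; all derived quantities (yield, five oxide percentages, totals, LOI, net glass mass) are computed starting from the weights for 142.7 pbw of glass in full precision, exactly as printed in the problem or answer text.
Oxide masses out of the charge:
  PbO: 22.40·0.9990 = 22.38 pbw
  CaO: 44.40·0.4766 + 35.28·0.5568 = 40.80 pbw
  Al2O3: 51.34·0.003000 = 0.1540 pbw
  SiO2: 51.34·0.9949 + 44.40·0.5204 = 74.18 pbw
  BaO: 6.724·0.7740 = 5.204 pbw
LOI: 22.40·0.001000 + 51.34·0.002100 + 44.40·0.003000 + 35.28·0.4432 + 6.724·0.2260 = 17.42 pbw
The glass mass, total less LOI, = 160.1 − 17.42 = 142.7 pbw (matching Σ of the oxides)
percent by weight: oxide/glass ×100

Glass mass = 142.7 pbw (batch 160.1 − LOI 17.42).
Composition: PbO 15.68%, CaO 28.59%, Al2O3 0.1079%, SiO2 51.98%, BaO 3.646%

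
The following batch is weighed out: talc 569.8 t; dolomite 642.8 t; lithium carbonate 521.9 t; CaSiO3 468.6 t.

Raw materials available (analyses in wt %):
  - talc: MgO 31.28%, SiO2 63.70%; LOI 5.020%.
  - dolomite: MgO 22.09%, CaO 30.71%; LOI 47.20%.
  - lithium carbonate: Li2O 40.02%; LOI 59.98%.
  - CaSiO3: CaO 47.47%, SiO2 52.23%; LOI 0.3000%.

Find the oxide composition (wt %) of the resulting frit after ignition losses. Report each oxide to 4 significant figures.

Glass mass = 1557 t (batch 2203 − LOI 646.4).
Composition: Li2O 13.42%, MgO 20.57%, CaO 26.97%, SiO2 39.04%

The intermediate values are printed, rounded to 4 significant digits, between the steps — full float precision is kept through every step. Each reported number is rounded exactly once; the derived quantities (totals, yield, four oxide percentages, LOI, glass mass) are carried using the weight values at 1557 t of glass at full float precision as given in the problem or the answer.
Oxide-by-oxide delivered mass:
  Li2O: 521.9·0.4002 = 208.9 t
  MgO: 569.8·0.3128 + 642.8·0.2209 = 320.2 t
  CaO: 642.8·0.3071 + 468.6·0.4747 = 419.8 t
  SiO2: 569.8·0.6370 + 468.6·0.5223 = 607.7 t
LOI: 569.8·0.05020 + 642.8·0.4720 + 521.9·0.5998 + 468.6·0.003000 = 646.4 t
batch − LOI leaves glass = 2203 − 646.4 = 1557 t (= Σ oxide masses)
each wt % is 100 × oxide ÷ glass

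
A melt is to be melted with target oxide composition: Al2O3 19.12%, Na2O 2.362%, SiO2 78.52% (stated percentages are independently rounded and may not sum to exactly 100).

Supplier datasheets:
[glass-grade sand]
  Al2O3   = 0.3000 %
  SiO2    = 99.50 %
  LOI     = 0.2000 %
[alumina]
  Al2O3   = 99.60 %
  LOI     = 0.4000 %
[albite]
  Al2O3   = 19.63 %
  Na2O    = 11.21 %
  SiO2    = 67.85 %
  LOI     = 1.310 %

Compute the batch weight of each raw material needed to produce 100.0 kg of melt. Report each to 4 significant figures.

Every computation holds full precision end to end. In-progress results are printed (rounded to four significant figures) across the worked steps — each reported figure is rounded just once; the derived quantities (three oxide percentages, glass mass, ignition loss, yield, totals) are rebuilt at full precision from the weighed amounts per 100.0 kg of glass as quoted within problem or answer.
Per-oxide target masses for 100.0 kg melt:
  Al2O3: 19.12% × 100.0 = 19.12 kg
  Na2O: 2.362% × 100.0 = 2.362 kg
  SiO2: 78.52% × 100.0 = 78.52 kg
Balance tally, oxide-wise, applying the batch weights above, at the basis given (each sum matches its target mass up to rounding of the answer):
  Al2O3: 64.55·0.003000 + 14.85·0.9960 + 21.07·0.1963 = 19.12 kg (target 19.12 kg)
  Na2O: 21.07·0.1121 = 2.362 kg (target 2.362 kg)
  SiO2: 64.55·0.9950 + 21.07·0.6785 = 78.52 kg (target 78.52 kg)
Consistency of the glass mass: batch Σ − ignition loss = 100.0 kg (the Σ of target masses is 100.0 kg; basis as stated: 100.0 kg — deltas are rounding alone).
Whole-batch sum: Σ batch = 100.5 kg; loss to ignition Σ batch·LOI = 0.4645 kg; the yield ratio, glass ÷ batch: 99.54%.

Batch per 100.0 kg melt:
  glass-grade sand: 64.55 kg
  alumina: 14.85 kg
  albite: 21.07 kg
Total batch = 100.5 kg; LOI loss = 0.4645 kg; yield = 99.54%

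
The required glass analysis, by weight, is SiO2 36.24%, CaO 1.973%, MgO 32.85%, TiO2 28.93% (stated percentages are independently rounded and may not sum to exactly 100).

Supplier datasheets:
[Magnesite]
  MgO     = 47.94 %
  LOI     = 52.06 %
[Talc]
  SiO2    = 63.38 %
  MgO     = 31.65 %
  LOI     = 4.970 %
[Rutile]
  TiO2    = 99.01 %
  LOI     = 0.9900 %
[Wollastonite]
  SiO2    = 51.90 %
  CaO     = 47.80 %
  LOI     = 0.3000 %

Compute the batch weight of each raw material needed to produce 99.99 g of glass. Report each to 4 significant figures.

Batch per 99.99 g glass:
  Magnesite: 33.00 g
  Talc: 53.79 g
  Rutile: 29.22 g
  Wollastonite: 4.127 g
Total batch = 120.1 g; LOI loss = 20.15 g; yield = 83.22%

Mid-chain values are shown, with 4-significant-digit rounding, across the worked steps; each numeric step keeps full float precision at every stage — exactly one rounding goes into each reported figure — the derived quantities are recomputed in full float precision (the yield, ignition loss, net glass mass, the four compositions, the totals) from the weighed amounts on 99.99 g of glass, as quoted within either problem or answer.
Target masses of each oxide per 99.99 g glass:
  SiO2: 36.24% × 99.99 = 36.24 g
  CaO: 1.973% × 99.99 = 1.973 g
  MgO: 32.85% × 99.99 = 32.85 g
  TiO2: 28.93% × 99.99 = 28.93 g
Balance tally, oxide-wise, given the weights on record, on the stated basis (summed amounts equal target values up to rounding of the answer):
  SiO2: 53.79·0.6338 + 4.127·0.5190 = 36.23 g (target 36.24 g)
  CaO: 4.127·0.4780 = 1.973 g (target 1.973 g)
  MgO: 33.00·0.4794 + 53.79·0.3165 = 32.84 g (target 32.85 g)
  TiO2: 29.22·0.9901 = 28.93 g (target 28.93 g)
Glass-mass bookkeeping: total batch − LOI = 99.98 g (the targets, summed, come to 99.98 g; versus the stated basis of 99.99 g — gaps are rounding artifacts).
Batch total: Σ batch = 120.1 g; Σ batch·LOI gives LOI loss = 20.15 g; yield = glass ÷ total batch = 83.22%.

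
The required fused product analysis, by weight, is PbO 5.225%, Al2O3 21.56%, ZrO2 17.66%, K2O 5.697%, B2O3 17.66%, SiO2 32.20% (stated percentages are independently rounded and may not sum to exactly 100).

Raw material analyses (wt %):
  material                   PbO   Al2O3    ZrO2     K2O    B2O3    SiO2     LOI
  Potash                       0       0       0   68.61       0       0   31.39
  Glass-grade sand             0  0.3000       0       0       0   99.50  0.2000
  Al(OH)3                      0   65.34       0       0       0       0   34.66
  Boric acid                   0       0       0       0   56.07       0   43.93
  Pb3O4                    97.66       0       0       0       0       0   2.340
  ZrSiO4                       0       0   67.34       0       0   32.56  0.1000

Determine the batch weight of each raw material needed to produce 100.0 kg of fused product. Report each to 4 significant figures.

In-progress results are printed with 4-significant-digit rounding within the worked lines; all internal work maintains full precision in all steps. A single rounding finalizes each reported result. Derived quantities are re-derived using the weight values for 100.0 kg of glass at full float precision (ignition loss, six oxide percentages, the yield, the totals, net glass mass) as quoted within question or answer.
Target oxide masses per 100.0 kg fused product:
  PbO: 5.225% × 100.0 = 5.225 kg
  Al2O3: 21.56% × 100.0 = 21.56 kg
  ZrO2: 17.66% × 100.0 = 17.66 kg
  K2O: 5.697% × 100.0 = 5.697 kg
  B2O3: 17.66% × 100.0 = 17.66 kg
  SiO2: 32.20% × 100.0 = 32.20 kg
Checking each oxide sum from the weights as reported, against the basis in use (every target is met by its sum modulo rounding of the values):
  PbO: 5.350·0.9766 = 5.225 kg (target 5.225 kg)
  Al2O3: 23.78·0.003000 + 32.89·0.6534 = 21.56 kg (target 21.56 kg)
  ZrO2: 26.23·0.6734 = 17.66 kg (target 17.66 kg)
  K2O: 8.303·0.6861 = 5.697 kg (target 5.697 kg)
  B2O3: 31.50·0.5607 = 17.66 kg (target 17.66 kg)
  SiO2: 23.78·0.9950 + 26.23·0.3256 = 32.20 kg (target 32.20 kg)
Glass mass check: net batch after ignition = 100.0 kg (targets for the oxides total 100.0 kg; with the basis standing at 100.0 kg — deltas are rounding alone).
Batch grand total — Σ batch = 128.1 kg; LOI loss = Σ batch·LOI = 28.04 kg; glass ÷ batch gives a yield of 78.10%.

Batch per 100.0 kg fused product:
  Potash: 8.303 kg
  Glass-grade sand: 23.78 kg
  Al(OH)3: 32.89 kg
  Boric acid: 31.50 kg
  Pb3O4: 5.350 kg
  ZrSiO4: 26.23 kg
Total batch = 128.1 kg; LOI loss = 28.04 kg; yield = 78.10%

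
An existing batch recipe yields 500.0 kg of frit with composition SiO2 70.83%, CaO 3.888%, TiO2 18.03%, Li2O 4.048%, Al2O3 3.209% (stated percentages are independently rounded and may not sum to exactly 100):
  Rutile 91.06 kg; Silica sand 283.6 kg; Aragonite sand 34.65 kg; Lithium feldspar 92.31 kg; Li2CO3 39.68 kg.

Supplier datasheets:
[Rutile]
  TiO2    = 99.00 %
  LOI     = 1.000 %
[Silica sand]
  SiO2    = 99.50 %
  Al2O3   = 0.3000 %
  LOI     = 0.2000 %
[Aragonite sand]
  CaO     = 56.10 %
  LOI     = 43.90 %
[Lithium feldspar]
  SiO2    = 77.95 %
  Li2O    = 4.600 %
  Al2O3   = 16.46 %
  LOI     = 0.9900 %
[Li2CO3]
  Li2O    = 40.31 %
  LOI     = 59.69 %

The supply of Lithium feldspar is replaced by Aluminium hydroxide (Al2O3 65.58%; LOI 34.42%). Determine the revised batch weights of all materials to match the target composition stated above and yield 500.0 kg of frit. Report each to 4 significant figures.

Values along the way are shown (rounded to 4 significant digits) within the worked lines — each numeric step runs at full precision through every step. Every reported figure is rounded a single time — all derived quantities (the five compositions, glass mass, the yield, ignition loss, the totals) are computed at full float precision from the batch weights for 500.0 kg of glass as written in either problem or answer.
Target masses of each oxide per 500.0 kg frit:
  SiO2: 70.83% × 500.0 = 354.2 kg
  CaO: 3.888% × 500.0 = 19.44 kg
  TiO2: 18.03% × 500.0 = 90.15 kg
  Li2O: 4.048% × 500.0 = 20.24 kg
  Al2O3: 3.209% × 500.0 = 16.05 kg
Verifying the oxide balance on the weights just shown, versus the basis set out (every target is met by its sum inside rounding margins):
  SiO2: 355.9·0.9950 = 354.1 kg (target 354.2 kg)
  CaO: 34.65·0.5610 = 19.44 kg (target 19.44 kg)
  TiO2: 91.06·0.9900 = 90.15 kg (target 90.15 kg)
  Li2O: 50.21·0.4031 = 20.24 kg (target 20.24 kg)
  Al2O3: 355.9·0.003000 + 22.84·0.6558 = 16.05 kg (target 16.05 kg)
Glass-mass closure: total charge less LOI = 500.0 kg (summing oxide targets gives 500.0 kg; stated basis 500.0 kg — gaps are rounding artifacts).
Batch total: Σ batch = 554.7 kg; ignition loss, Σ(batch × LOI) = 54.67 kg; glass ÷ batch gives a yield of 90.14%.

Revised batch per 500.0 kg frit:
  Rutile: 91.06 kg
  Silica sand: 355.9 kg
  Aragonite sand: 34.65 kg
  Aluminium hydroxide: 22.84 kg
  Li2CO3: 50.21 kg
Total batch = 554.7 kg; LOI loss = 54.67 kg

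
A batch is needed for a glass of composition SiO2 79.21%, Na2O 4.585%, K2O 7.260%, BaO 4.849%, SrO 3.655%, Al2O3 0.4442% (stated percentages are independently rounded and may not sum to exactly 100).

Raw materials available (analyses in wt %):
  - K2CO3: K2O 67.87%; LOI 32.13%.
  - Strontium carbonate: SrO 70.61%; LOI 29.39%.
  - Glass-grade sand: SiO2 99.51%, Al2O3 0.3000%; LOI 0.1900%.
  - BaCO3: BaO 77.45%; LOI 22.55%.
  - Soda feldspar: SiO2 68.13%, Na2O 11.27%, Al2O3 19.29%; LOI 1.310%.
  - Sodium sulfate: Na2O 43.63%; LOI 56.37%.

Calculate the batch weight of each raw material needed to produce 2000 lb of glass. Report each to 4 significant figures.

All internal work keeps full float precision in all steps; values along the way are shown rounded off to 4 significant digits in the working. A single rounding completes every reported result. The derived quantities (glass mass, LOI, the yield, the totals, the six compositions) are re-derived from the batch weights for 2000 lb of glass at full precision, as quoted within either problem or answer.
The oxide mass targets at 2000 lb glass:
  SiO2: 79.21% × 2000 = 1584 lb
  Na2O: 4.585% × 2000 = 91.70 lb
  K2O: 7.260% × 2000 = 145.2 lb
  BaO: 4.849% × 2000 = 96.98 lb
  SrO: 3.655% × 2000 = 73.10 lb
  Al2O3: 0.4442% × 2000 = 8.884 lb
Oxide-by-oxide audit using the reported weights, on the stated basis (target by target, the sums agree net of answer rounding effects):
  SiO2: 1577·0.9951 + 21.53·0.6813 = 1584 lb (target 1584 lb)
  Na2O: 21.53·0.1127 + 204.6·0.4363 = 91.69 lb (target 91.70 lb)
  K2O: 213.9·0.6787 = 145.2 lb (target 145.2 lb)
  BaO: 125.2·0.7745 = 96.97 lb (target 96.98 lb)
  SrO: 103.5·0.7061 = 73.08 lb (target 73.10 lb)
  Al2O3: 1577·0.003000 + 21.53·0.1929 = 8.884 lb (target 8.884 lb)
Glass-mass sanity pass: total batch − LOI = 2000 lb (targets for the oxides total 2000 lb; against the stated basis, 2000 lb — any gap is answer rounding).
Adding the batch up: Σ batch = 2246 lb; the LOI term Σ batch·LOI equals 246.0 lb; yield, glass over the total, = 89.05%.

Batch per 2000 lb glass:
  K2CO3: 213.9 lb
  Strontium carbonate: 103.5 lb
  Glass-grade sand: 1577 lb
  BaCO3: 125.2 lb
  Soda feldspar: 21.53 lb
  Sodium sulfate: 204.6 lb
Total batch = 2246 lb; LOI loss = 246.0 lb; yield = 89.05%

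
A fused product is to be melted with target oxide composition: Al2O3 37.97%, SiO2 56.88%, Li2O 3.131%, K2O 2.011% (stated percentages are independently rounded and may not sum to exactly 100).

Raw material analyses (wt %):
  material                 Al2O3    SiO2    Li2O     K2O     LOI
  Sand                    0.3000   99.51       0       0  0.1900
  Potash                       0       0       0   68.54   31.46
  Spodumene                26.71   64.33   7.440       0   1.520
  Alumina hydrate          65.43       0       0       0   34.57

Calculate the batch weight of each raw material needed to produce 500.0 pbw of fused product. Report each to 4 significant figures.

Values along the way appear rounded to four significant digits in the working — exact precision is kept from first step to last — every reported figure undergoes a single rounding. All derived quantities, which include the yield, the totals, the four compositions, net glass mass, LOI, are carried at full float precision, exactly as shown in either problem or answer, from the weighed amounts on 500.0 pbw of glass.
Oxide-by-oxide targets in 500.0 pbw fused product:
  Al2O3: 37.97% × 500.0 = 189.8 pbw
  SiO2: 56.88% × 500.0 = 284.4 pbw
  Li2O: 3.131% × 500.0 = 15.66 pbw
  K2O: 2.011% × 500.0 = 10.06 pbw
Verifying the oxide balance working from each reported weight, for the quoted basis mass (sums match the target masses modulo rounding of the values):
  Al2O3: 149.8·0.003000 + 210.4·0.2671 + 203.6·0.6543 = 189.9 pbw (target 189.8 pbw)
  SiO2: 149.8·0.9951 + 210.4·0.6433 = 284.4 pbw (target 284.4 pbw)
  Li2O: 210.4·0.07440 = 15.65 pbw (target 15.66 pbw)
  K2O: 14.67·0.6854 = 10.05 pbw (target 10.06 pbw)
Glass-mass bookkeeping: the batch minus its LOI: 500.0 pbw (oxide target masses add up to 500.0 pbw; versus the stated basis of 500.0 pbw — deltas are rounding alone).
Whole-batch sum: Σ batch = 578.5 pbw; loss to ignition Σ batch·LOI = 78.48 pbw; as yield: glass ÷ batch → 86.43%.

Batch per 500.0 pbw fused product:
  Sand: 149.8 pbw
  Potash: 14.67 pbw
  Spodumene: 210.4 pbw
  Alumina hydrate: 203.6 pbw
Total batch = 578.5 pbw; LOI loss = 78.48 pbw; yield = 86.43%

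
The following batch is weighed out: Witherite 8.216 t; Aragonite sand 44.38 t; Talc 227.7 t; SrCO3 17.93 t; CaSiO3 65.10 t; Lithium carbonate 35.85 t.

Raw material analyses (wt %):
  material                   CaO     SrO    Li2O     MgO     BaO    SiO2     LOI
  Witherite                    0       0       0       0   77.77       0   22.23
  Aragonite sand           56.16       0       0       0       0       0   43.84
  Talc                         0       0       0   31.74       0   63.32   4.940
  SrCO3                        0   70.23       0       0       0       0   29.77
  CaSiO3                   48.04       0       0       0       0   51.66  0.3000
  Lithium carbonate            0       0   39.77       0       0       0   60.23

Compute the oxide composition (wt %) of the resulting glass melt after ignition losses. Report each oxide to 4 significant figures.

Values along the way are shown with 4-significant-digit rounding in the working — exact precision is kept from first step to last. Every reported value receives exactly one rounding; derived quantities are computed at full float precision (glass mass, six oxide percentages, totals, LOI, the yield) using the weight values for 339.5 t of glass, as given in the problem or the answer.
Per-oxide mass from batch:
  CaO: 44.38·0.5616 + 65.10·0.4804 = 56.20 t
  SrO: 17.93·0.7023 = 12.59 t
  Li2O: 35.85·0.3977 = 14.26 t
  MgO: 227.7·0.3174 = 72.27 t
  BaO: 8.216·0.7777 = 6.390 t
  SiO2: 227.7·0.6332 + 65.10·0.5166 = 177.8 t
LOI: 8.216·0.2223 + 44.38·0.4384 + 227.7·0.04940 + 17.93·0.2977 + 65.10·0.003000 + 35.85·0.6023 = 59.66 t
The glass mass, total less LOI, = 399.2 − 59.66 = 339.5 t (the oxide masses sum to this)
wt %: oxide over glass, times 100

Glass mass = 339.5 t (batch 399.2 − LOI 59.66).
Composition: CaO 16.55%, SrO 3.709%, Li2O 4.199%, MgO 21.29%, BaO 1.882%, SiO2 52.37%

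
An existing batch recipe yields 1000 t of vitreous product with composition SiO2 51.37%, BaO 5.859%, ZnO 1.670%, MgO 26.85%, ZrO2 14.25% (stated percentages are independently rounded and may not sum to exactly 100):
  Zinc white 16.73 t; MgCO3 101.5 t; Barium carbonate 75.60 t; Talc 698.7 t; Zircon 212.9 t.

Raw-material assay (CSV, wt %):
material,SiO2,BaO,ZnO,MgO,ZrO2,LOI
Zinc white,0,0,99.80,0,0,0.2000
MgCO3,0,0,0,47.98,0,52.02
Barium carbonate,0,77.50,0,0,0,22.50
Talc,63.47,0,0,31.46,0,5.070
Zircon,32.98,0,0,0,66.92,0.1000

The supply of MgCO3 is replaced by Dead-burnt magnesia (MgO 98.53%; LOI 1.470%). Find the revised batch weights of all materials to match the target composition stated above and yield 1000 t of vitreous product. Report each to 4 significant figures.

The intermediate values are printed (rounded to 4 significant digits) alongside each step — all arithmetic keeps exact precision at each step; every reported number takes exactly one rounding — the derived quantities, which include the yield, five oxide percentages, glass mass, totals, ignition loss, are computed at exact precision, exactly as shown in the question or the answer, using the weight values for 1000 t of glass.
Target masses of each oxide per 1000 t vitreous product:
  SiO2: 51.37% × 1000 = 513.7 t
  BaO: 5.859% × 1000 = 58.59 t
  ZnO: 1.670% × 1000 = 16.70 t
  MgO: 26.85% × 1000 = 268.5 t
  ZrO2: 14.25% × 1000 = 142.5 t
A balance pass over the oxides, working from each reported weight, against the basis in use (sums match the target masses modulo rounding of the values):
  SiO2: 698.7·0.6347 + 212.9·0.3298 = 513.7 t (target 513.7 t)
  BaO: 75.60·0.7750 = 58.59 t (target 58.59 t)
  ZnO: 16.73·0.9980 = 16.70 t (target 16.70 t)
  MgO: 49.41·0.9853 + 698.7·0.3146 = 268.5 t (target 268.5 t)
  ZrO2: 212.9·0.6692 = 142.5 t (target 142.5 t)
Mass balance on the glass: net batch after ignition = 999.9 t (oxide target masses add up to 1000 t; the stated basis being 1000 t — a pure rounding effect).
Batch total: Σ batch = 1053 t; the LOI term Σ batch·LOI equals 53.41 t; yield: glass divided by total = 94.93%.

Revised batch per 1000 t vitreous product:
  Zinc white: 16.73 t
  Dead-burnt magnesia: 49.41 t
  Barium carbonate: 75.60 t
  Talc: 698.7 t
  Zircon: 212.9 t
Total batch = 1053 t; LOI loss = 53.41 t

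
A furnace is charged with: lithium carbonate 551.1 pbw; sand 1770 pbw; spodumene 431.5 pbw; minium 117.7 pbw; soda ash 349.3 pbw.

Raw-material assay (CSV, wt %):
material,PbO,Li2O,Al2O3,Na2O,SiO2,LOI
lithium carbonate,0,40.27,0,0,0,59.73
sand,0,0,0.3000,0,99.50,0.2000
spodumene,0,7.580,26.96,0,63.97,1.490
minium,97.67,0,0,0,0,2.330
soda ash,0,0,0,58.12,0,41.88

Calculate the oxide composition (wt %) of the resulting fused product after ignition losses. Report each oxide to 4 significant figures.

All arithmetic holds full float precision in every operation — the intermediate values are shown, with 4-significant-digit rounding, at each printed step; a single rounding completes each reported value; the derived quantities, which include the yield, LOI, the five compositions, totals, glass mass, are carried at exact precision, exactly as printed in either problem or answer, starting from the weights per 2731 pbw of glass.
What the batch supplies per oxide:
  PbO: 117.7·0.9767 = 115.0 pbw
  Li2O: 551.1·0.4027 + 431.5·0.07580 = 254.6 pbw
  Al2O3: 1770·0.003000 + 431.5·0.2696 = 121.6 pbw
  Na2O: 349.3·0.5812 = 203.0 pbw
  SiO2: 1770·0.9950 + 431.5·0.6397 = 2037 pbw
LOI: 551.1·0.5973 + 1770·0.002000 + 431.5·0.01490 + 117.7·0.02330 + 349.3·0.4188 = 488.2 pbw
Glass mass = batch − LOI = 3220 − 488.2 = 2731 pbw (= the summed oxide contributions)
percent by weight: oxide/glass ×100

Glass mass = 2731 pbw (batch 3220 − LOI 488.2).
Composition: PbO 4.209%, Li2O 9.322%, Al2O3 4.453%, Na2O 7.432%, SiO2 74.58%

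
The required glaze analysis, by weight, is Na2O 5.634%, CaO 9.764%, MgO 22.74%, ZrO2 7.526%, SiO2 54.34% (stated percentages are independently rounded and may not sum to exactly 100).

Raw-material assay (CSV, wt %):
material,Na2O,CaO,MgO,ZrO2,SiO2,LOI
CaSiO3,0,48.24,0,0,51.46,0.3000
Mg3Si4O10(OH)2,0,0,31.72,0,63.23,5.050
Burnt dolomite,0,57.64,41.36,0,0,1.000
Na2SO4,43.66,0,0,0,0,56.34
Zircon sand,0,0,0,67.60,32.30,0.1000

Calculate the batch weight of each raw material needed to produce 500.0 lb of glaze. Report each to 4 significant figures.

In-progress results are shown, rounded to 4 significant digits, at each printed step. The working math carries full precision at every stage. Every reported result sees exactly one rounding — all derived quantities, which include five oxide percentages, the yield, the totals, LOI, net glass mass, are recomputed at full precision, as given in problem or answer, from the weighed amounts for 500.0 lb of glass.
Oxide-by-oxide targets in 500.0 lb glaze:
  Na2O: 5.634% × 500.0 = 28.17 lb
  CaO: 9.764% × 500.0 = 48.82 lb
  MgO: 22.74% × 500.0 = 113.7 lb
  ZrO2: 7.526% × 500.0 = 37.63 lb
  SiO2: 54.34% × 500.0 = 271.7 lb
Mass-balance tally per oxide working from each reported weight, on the stated basis (sums match the target masses once rounding is allowed for):
  Na2O: 64.52·0.4366 = 28.17 lb (target 28.17 lb)
  CaO: 80.44·0.4824 + 17.37·0.5764 = 48.82 lb (target 48.82 lb)
  MgO: 335.8·0.3172 + 17.37·0.4136 = 113.7 lb (target 113.7 lb)
  ZrO2: 55.67·0.6760 = 37.63 lb (target 37.63 lb)
  SiO2: 80.44·0.5146 + 335.8·0.6323 + 55.67·0.3230 = 271.7 lb (target 271.7 lb)
The glass-mass cross-check: total batch − LOI = 500.0 lb (oxide target masses add up to 500.0 lb; basis as stated: 500.0 lb — deltas are rounding alone).
Batch total: Σ batch = 553.8 lb; ignition loss, Σ(batch × LOI) = 53.78 lb; glass ÷ batch gives a yield of 90.29%.

Batch per 500.0 lb glaze:
  CaSiO3: 80.44 lb
  Mg3Si4O10(OH)2: 335.8 lb
  Burnt dolomite: 17.37 lb
  Na2SO4: 64.52 lb
  Zircon sand: 55.67 lb
Total batch = 553.8 lb; LOI loss = 53.78 lb; yield = 90.29%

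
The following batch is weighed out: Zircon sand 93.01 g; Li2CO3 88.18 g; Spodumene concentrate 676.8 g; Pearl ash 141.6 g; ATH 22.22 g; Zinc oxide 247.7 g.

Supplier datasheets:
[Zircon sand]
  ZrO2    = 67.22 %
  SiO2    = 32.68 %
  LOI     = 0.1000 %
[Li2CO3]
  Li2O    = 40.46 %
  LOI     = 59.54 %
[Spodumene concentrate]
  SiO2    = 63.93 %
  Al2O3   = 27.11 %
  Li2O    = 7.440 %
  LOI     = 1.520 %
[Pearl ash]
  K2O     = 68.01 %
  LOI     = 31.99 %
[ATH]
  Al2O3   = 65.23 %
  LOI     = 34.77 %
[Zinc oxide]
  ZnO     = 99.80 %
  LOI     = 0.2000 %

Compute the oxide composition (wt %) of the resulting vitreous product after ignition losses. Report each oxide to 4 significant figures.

Glass mass = 1153 g (batch 1270 − LOI 116.4).
Composition: ZrO2 5.422%, SiO2 40.16%, Al2O3 17.17%, K2O 8.352%, Li2O 7.461%, ZnO 21.44%

In-progress results are displayed (rounded to 4 significant figures) between the steps; each numeric step maintains exact precision through every step; each reported number carries a single rounding — the derived quantities are rebuilt using the weight values per 1153 g of glass at full precision (the six compositions, LOI, net glass mass, the totals, the yield), exactly as shown in the problem or the answer.
Oxide-by-oxide delivered mass:
  ZrO2: 93.01·0.6722 = 62.52 g
  SiO2: 93.01·0.3268 + 676.8·0.6393 = 463.1 g
  Al2O3: 676.8·0.2711 + 22.22·0.6523 = 198.0 g
  K2O: 141.6·0.6801 = 96.30 g
  Li2O: 88.18·0.4046 + 676.8·0.07440 = 86.03 g
  ZnO: 247.7·0.9980 = 247.2 g
LOI: 93.01·0.001000 + 88.18·0.5954 + 676.8·0.01520 + 141.6·0.3199 + 22.22·0.3477 + 247.7·0.002000 = 116.4 g
Resulting glass, batch − LOI: 1270 − 116.4 = 1153 g (consistent with Σ oxide mass)
wt % = 100 × oxide mass / glass mass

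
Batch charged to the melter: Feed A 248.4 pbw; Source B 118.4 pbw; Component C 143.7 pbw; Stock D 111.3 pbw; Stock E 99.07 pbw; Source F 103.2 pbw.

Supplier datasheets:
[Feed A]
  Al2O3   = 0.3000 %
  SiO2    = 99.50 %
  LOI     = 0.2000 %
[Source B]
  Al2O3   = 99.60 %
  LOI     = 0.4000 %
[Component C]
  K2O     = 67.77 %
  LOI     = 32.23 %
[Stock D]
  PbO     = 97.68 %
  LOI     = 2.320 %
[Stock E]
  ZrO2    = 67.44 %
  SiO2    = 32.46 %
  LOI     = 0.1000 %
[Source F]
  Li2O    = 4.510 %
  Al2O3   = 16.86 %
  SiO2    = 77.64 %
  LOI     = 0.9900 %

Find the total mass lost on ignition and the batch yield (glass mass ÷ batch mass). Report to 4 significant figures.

Intermediates are displayed with 4-significant-digit rounding alongside each step; all arithmetic keeps full precision at every stage — every reported figure is rounded once only — all derived quantities (six oxide percentages, yield, LOI, the totals, net glass mass) are rebuilt in exact precision starting from the weights for 773.1 pbw of glass, precisely as stated by either problem or answer.
Loss on ignition, line by line:
  Feed A: 248.4 × 0.002000 = 0.4968 pbw
  Source B: 118.4 × 0.004000 = 0.4736 pbw
  Component C: 143.7 × 0.3223 = 46.31 pbw
  Stock D: 111.3 × 0.02320 = 2.582 pbw
  Stock E: 99.07 × 0.001000 = 0.09907 pbw
  Source F: 103.2 × 0.009900 = 1.022 pbw
Total LOI = 50.99 pbw
Glass = batch − LOI = 824.1 − 50.99 = 773.1 pbw

LOI loss = 50.99 pbw; glass = 773.1 pbw; yield = 93.81%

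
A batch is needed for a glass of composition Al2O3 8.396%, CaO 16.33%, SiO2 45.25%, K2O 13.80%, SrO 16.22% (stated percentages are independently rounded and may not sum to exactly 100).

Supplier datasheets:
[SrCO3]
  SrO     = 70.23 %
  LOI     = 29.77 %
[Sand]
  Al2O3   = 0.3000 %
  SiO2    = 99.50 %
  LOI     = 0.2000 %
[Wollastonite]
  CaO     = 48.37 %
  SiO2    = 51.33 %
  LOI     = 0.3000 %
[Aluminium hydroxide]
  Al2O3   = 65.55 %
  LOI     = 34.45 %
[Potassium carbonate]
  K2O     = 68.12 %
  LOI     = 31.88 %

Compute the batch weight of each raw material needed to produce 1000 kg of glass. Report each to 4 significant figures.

The whole derivation carries full precision all the way through; mid-chain values are displayed with 4-significant-figure rounding as written; every reported result carries a single rounding — all derived quantities are rebuilt at full precision (yield, ignition loss, net glass mass, the totals, the five compositions) from the batch weights per 1000 kg of glass, exactly as shown in the question or the answer.
Per-oxide target masses for 1000 kg glass:
  Al2O3: 8.396% × 1000 = 83.96 kg
  CaO: 16.33% × 1000 = 163.3 kg
  SiO2: 45.25% × 1000 = 452.5 kg
  K2O: 13.80% × 1000 = 138.0 kg
  SrO: 16.22% × 1000 = 162.2 kg
Mass-balance tally per oxide using the reported weights, against the basis in use (oxide sums agree with the targets inside rounding margins):
  Al2O3: 280.6·0.003000 + 126.8·0.6555 = 83.96 kg (target 83.96 kg)
  CaO: 337.6·0.4837 = 163.3 kg (target 163.3 kg)
  SiO2: 280.6·0.9950 + 337.6·0.5133 = 452.5 kg (target 452.5 kg)
  K2O: 202.6·0.6812 = 138.0 kg (target 138.0 kg)
  SrO: 231.0·0.7023 = 162.2 kg (target 162.2 kg)
Mass balance on the glass: total batch − LOI = 1000 kg (the Σ of target masses is 1000 kg; versus the stated basis of 1000 kg — deltas are rounding alone).
Summing the batch: Σ batch = 1179 kg; Σ batch·LOI gives LOI loss = 178.6 kg; glass ÷ batch gives a yield of 84.85%.

Batch per 1000 kg glass:
  SrCO3: 231.0 kg
  Sand: 280.6 kg
  Wollastonite: 337.6 kg
  Aluminium hydroxide: 126.8 kg
  Potassium carbonate: 202.6 kg
Total batch = 1179 kg; LOI loss = 178.6 kg; yield = 84.85%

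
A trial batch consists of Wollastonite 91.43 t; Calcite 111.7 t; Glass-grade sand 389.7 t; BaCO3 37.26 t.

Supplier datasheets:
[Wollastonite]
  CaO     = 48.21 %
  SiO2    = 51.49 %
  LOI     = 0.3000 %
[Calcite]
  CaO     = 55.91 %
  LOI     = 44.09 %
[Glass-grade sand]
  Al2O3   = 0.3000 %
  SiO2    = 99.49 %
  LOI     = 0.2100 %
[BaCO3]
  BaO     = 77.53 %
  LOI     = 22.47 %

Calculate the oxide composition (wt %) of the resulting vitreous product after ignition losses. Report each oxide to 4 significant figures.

Glass mass = 571.4 t (batch 630.1 − LOI 58.71).
Composition: CaO 18.64%, Al2O3 0.2046%, SiO2 76.10%, BaO 5.056%

In-progress results are displayed, rounded to 4 significant figures, between the steps — each numeric step maintains exact precision from start to finish; each reported figure is rounded just once; all derived quantities, including LOI, glass mass, yield, four oxide percentages, totals, are computed using the weight values for 571.4 t of glass at full float precision, as set out in problem or answer.
Mass of each oxide from the mix:
  CaO: 91.43·0.4821 + 111.7·0.5591 = 106.5 t
  Al2O3: 389.7·0.003000 = 1.169 t
  SiO2: 91.43·0.5149 + 389.7·0.9949 = 434.8 t
  BaO: 37.26·0.7753 = 28.89 t
LOI: 91.43·0.003000 + 111.7·0.4409 + 389.7·0.002100 + 37.26·0.2247 = 58.71 t
Net of LOI, the glass mass = 630.1 − 58.71 = 571.4 t (the oxide masses sum to this)
each wt % is 100 × oxide ÷ glass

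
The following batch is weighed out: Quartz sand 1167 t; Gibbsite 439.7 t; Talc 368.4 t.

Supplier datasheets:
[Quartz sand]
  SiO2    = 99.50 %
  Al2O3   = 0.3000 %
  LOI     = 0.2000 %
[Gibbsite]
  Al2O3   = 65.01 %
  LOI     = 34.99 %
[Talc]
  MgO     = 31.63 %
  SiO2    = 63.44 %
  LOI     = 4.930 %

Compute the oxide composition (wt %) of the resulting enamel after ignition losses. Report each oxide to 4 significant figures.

All internal work keeps full precision in every operation. Values along the way are printed (rounded to four significant digits) when written out. A single rounding produces every reported number — the derived quantities, including net glass mass, the three compositions, totals, the yield, LOI, are re-derived from the weighed amounts per 1801 t of glass at exact precision precisely as stated by problem or answer.
What the batch supplies per oxide:
  MgO: 368.4·0.3163 = 116.5 t
  SiO2: 1167·0.9950 + 368.4·0.6344 = 1395 t
  Al2O3: 1167·0.003000 + 439.7·0.6501 = 289.3 t
LOI: 1167·0.002000 + 439.7·0.3499 + 368.4·0.04930 = 174.3 t
Glass = total batch minus LOI = 1975 − 174.3 = 1801 t (the oxide masses sum to this)
oxide / glass × 100 gives the wt %

Glass mass = 1801 t (batch 1975 − LOI 174.3).
Composition: MgO 6.471%, SiO2 77.46%, Al2O3 16.07%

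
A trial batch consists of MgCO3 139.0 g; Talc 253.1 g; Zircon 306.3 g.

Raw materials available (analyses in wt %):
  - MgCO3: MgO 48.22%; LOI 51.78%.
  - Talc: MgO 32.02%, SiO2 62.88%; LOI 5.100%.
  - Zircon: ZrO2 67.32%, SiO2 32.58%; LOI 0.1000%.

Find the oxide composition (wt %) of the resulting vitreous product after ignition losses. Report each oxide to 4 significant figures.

Glass mass = 613.2 g (batch 698.4 − LOI 85.19).
Composition: ZrO2 33.63%, MgO 24.15%, SiO2 42.23%

All arithmetic maintains full precision through the solve — rounding to four significant figures applies to every intermediate as displayed. Each reported number is rounded exactly once. All derived quantities, which include the three compositions, net glass mass, LOI, totals, yield, are carried at full float precision, as they appear in the question or the answer, from the batch weights per 613.2 g of glass.
Delivered oxide masses:
  ZrO2: 306.3·0.6732 = 206.2 g
  MgO: 139.0·0.4822 + 253.1·0.3202 = 148.1 g
  SiO2: 253.1·0.6288 + 306.3·0.3258 = 258.9 g
LOI: 139.0·0.5178 + 253.1·0.05100 + 306.3·0.001000 = 85.19 g
Glass mass = batch − LOI = 698.4 − 85.19 = 613.2 g (the oxide masses sum to this)
percent share: oxide ÷ glass, ×100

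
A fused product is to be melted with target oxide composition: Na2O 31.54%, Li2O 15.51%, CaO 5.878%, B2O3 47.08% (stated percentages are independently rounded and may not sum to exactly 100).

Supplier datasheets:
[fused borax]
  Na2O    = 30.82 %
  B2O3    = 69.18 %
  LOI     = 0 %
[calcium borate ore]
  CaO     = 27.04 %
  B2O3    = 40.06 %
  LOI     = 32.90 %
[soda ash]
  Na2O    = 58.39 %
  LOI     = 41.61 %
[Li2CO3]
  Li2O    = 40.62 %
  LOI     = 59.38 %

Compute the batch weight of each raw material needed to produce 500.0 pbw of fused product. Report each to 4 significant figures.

The intermediate values are printed rounded to four significant figures in the printout — all arithmetic runs at full float precision all the way through; each reported result takes exactly one rounding; all derived quantities (the four compositions, LOI, net glass mass, the totals, yield) are recomputed in exact precision from the weighed amounts per 500.0 pbw of glass as they appear in the problem or answer text.
Oxide mass targets, per 500.0 pbw fused product:
  Na2O: 31.54% × 500.0 = 157.7 pbw
  Li2O: 15.51% × 500.0 = 77.55 pbw
  CaO: 5.878% × 500.0 = 29.39 pbw
  B2O3: 47.08% × 500.0 = 235.4 pbw
Checking each oxide sum working from each reported weight, relative to the basis at hand (oxide sums agree with the targets given rounding of the digits):
  Na2O: 277.3·0.3082 + 123.7·0.5839 = 157.7 pbw (target 157.7 pbw)
  Li2O: 190.9·0.4062 = 77.54 pbw (target 77.55 pbw)
  CaO: 108.7·0.2704 = 29.39 pbw (target 29.39 pbw)
  B2O3: 277.3·0.6918 + 108.7·0.4006 = 235.4 pbw (target 235.4 pbw)
Glass mass check: the batch minus its LOI: 500.0 pbw (per-oxide target masses sum to 500.0 pbw; stated basis 500.0 pbw — gaps are rounding artifacts).
Total batch = Σ batch = 700.6 pbw; LOI removed, Σ of batch·LOI: 200.6 pbw; yield: glass divided by total = 71.37%.

Batch per 500.0 pbw fused product:
  fused borax: 277.3 pbw
  calcium borate ore: 108.7 pbw
  soda ash: 123.7 pbw
  Li2CO3: 190.9 pbw
Total batch = 700.6 pbw; LOI loss = 200.6 pbw; yield = 71.37%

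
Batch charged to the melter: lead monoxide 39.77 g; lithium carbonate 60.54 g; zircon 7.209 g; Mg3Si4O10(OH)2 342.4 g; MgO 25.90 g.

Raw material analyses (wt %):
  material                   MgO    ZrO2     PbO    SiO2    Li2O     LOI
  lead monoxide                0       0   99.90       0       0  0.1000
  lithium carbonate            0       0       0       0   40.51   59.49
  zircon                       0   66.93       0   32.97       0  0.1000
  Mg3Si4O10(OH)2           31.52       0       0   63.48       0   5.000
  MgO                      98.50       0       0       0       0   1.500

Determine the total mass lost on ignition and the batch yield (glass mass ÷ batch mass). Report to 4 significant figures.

LOI loss = 53.57 g; glass = 422.2 g; yield = 88.74%

The whole derivation holds exact precision through the solve — rounding to 4 significant digits extends to every working value as shown. Exactly one rounding is applied to every reported value — derived quantities, which include the totals, ignition loss, net glass mass, yield, five oxide percentages, are re-derived in full float precision, exactly as printed in question or answer, starting from the weights at 422.2 g of glass.
Ignition loss by material:
  lead monoxide: 39.77 × 0.001000 = 0.03977 g
  lithium carbonate: 60.54 × 0.5949 = 36.02 g
  zircon: 7.209 × 0.001000 = 0.007209 g
  Mg3Si4O10(OH)2: 342.4 × 0.05000 = 17.12 g
  MgO: 25.90 × 0.01500 = 0.3885 g
Total LOI = 53.57 g
Glass = batch − LOI = 475.8 − 53.57 = 422.2 g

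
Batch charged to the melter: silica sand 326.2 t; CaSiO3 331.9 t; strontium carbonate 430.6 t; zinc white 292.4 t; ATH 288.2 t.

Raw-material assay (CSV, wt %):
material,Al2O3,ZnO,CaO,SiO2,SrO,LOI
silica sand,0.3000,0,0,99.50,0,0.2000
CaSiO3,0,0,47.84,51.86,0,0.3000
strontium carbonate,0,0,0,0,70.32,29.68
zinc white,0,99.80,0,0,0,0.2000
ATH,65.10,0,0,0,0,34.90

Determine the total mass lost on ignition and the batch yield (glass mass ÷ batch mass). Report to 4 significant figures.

LOI loss = 230.6 t; glass = 1439 t; yield = 86.18%

Every computation carries exact precision end to end — the intermediate values are printed rounded to 4 significant digits — each reported figure is rounded a single time; all derived quantities are re-derived from the weighed amounts per 1439 t of glass in exact precision (the yield, LOI, net glass mass, totals, five oxide percentages) as given in either problem or answer.
Ignition loss by material:
  silica sand: 326.2 × 0.002000 = 0.6524 t
  CaSiO3: 331.9 × 0.003000 = 0.9957 t
  strontium carbonate: 430.6 × 0.2968 = 127.8 t
  zinc white: 292.4 × 0.002000 = 0.5848 t
  ATH: 288.2 × 0.3490 = 100.6 t
Total LOI = 230.6 t
Glass = batch − LOI = 1669 − 230.6 = 1439 t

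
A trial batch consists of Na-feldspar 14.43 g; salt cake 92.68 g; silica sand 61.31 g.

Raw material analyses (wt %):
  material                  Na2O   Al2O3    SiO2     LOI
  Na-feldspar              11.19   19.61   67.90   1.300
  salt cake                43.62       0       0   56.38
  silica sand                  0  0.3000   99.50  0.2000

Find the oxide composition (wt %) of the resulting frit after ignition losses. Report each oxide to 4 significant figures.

Glass mass = 115.9 g (batch 168.4 − LOI 52.56).
Composition: Na2O 36.29%, Al2O3 2.601%, SiO2 61.11%

Working values are shown rounded to four significant digits between the steps; every computation runs at exact precision in every operation; every reported figure is rounded once only; the derived quantities are rebuilt using the weight values per 115.9 g of glass at full precision (yield, LOI, totals, glass mass, three oxide percentages), as given in the problem or answer text.
Delivered oxide masses:
  Na2O: 14.43·0.1119 + 92.68·0.4362 = 42.04 g
  Al2O3: 14.43·0.1961 + 61.31·0.003000 = 3.014 g
  SiO2: 14.43·0.6790 + 61.31·0.9950 = 70.80 g
LOI: 14.43·0.01300 + 92.68·0.5638 + 61.31·0.002000 = 52.56 g
batch − LOI leaves glass = 168.4 − 52.56 = 115.9 g (consistent with Σ oxide mass)
each wt % is 100 × oxide ÷ glass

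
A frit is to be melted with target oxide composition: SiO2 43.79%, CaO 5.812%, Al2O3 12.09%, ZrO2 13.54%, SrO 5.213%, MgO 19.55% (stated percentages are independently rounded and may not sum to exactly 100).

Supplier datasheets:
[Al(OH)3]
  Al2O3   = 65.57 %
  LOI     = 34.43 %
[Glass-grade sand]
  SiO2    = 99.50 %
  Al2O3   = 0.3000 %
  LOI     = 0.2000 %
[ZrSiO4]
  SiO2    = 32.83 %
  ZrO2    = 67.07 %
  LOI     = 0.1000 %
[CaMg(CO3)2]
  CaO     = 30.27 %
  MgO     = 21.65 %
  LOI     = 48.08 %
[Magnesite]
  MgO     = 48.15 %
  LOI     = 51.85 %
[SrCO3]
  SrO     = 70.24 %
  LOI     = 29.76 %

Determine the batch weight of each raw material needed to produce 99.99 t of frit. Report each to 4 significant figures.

Batch per 99.99 t frit:
  Al(OH)3: 18.27 t
  Glass-grade sand: 37.35 t
  ZrSiO4: 20.19 t
  CaMg(CO3)2: 19.20 t
  Magnesite: 31.97 t
  SrCO3: 7.421 t
Total batch = 134.4 t; LOI loss = 34.40 t; yield = 74.40%

Mid-chain values are printed, rounded to 4 significant figures, alongside each step — each numeric step holds full precision through the solve. Every reported number is rounded once only — derived quantities (net glass mass, totals, the six compositions, LOI, the yield) are computed in exact precision from the weighed amounts per 99.99 t of glass as set out in either problem or answer.
Per-oxide target masses for 99.99 t frit:
  SiO2: 43.79% × 99.99 = 43.79 t
  CaO: 5.812% × 99.99 = 5.811 t
  Al2O3: 12.09% × 99.99 = 12.09 t
  ZrO2: 13.54% × 99.99 = 13.54 t
  SrO: 5.213% × 99.99 = 5.212 t
  MgO: 19.55% × 99.99 = 19.55 t
A balance pass over the oxides, with the batch weights as given, against the basis in use (delivered sums recover each target net of answer rounding effects):
  SiO2: 37.35·0.9950 + 20.19·0.3283 = 43.79 t (target 43.79 t)
  CaO: 19.20·0.3027 = 5.812 t (target 5.811 t)
  Al2O3: 18.27·0.6557 + 37.35·0.003000 = 12.09 t (target 12.09 t)
  ZrO2: 20.19·0.6707 = 13.54 t (target 13.54 t)
  SrO: 7.421·0.7024 = 5.213 t (target 5.212 t)
  MgO: 19.20·0.2165 + 31.97·0.4815 = 19.55 t (target 19.55 t)
Glass-mass closure: batch total minus LOI = 100.0 t (targets for the oxides total 99.99 t; the stated basis being 99.99 t — deltas are rounding alone).
Whole-batch sum: Σ batch = 134.4 t; ignition loss, Σ(batch × LOI) = 34.40 t; the yield ratio, glass ÷ batch: 74.40%.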